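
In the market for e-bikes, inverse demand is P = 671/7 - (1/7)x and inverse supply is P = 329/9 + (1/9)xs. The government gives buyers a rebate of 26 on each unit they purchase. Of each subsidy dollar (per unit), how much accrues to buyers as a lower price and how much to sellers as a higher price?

Buyers gain 14.625 per unit; sellers gain 11.375 per unit

Pre-subsidy: 671/7 - (1/7)x = 329/9 + (1/9)x gives x* = 233.5 and P* = 62.5.
With the rebate, buyers effectively pay Pb = Ps − 26, where Ps is the price sellers receive.
On the curves, Pb = 671/7 - (1/7)x and Ps = 329/9 + (1/9)x; the wedge Ps − Pb = 26 gives 329/9 + (1/9)x − (671/7 - (1/7)x) = 26, so x' = 335.875.
Then Pb = 671/7 − (1/7)·335.875 = 47.875 and Ps = 329/9 + (1/9)·335.875 = 73.875.
Buyers' price falls by P* − Pb = 62.5 − 47.875 = 14.625; sellers' price rises by Ps − P* = 73.875 − 62.5 = 11.375.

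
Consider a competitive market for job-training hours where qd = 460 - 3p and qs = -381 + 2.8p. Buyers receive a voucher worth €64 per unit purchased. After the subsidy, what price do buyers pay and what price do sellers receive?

Buyers pay 3309/29; sellers receive 5165/29

Pre-subsidy: 460 - 3p = -381 + 2.8p gives p* = 145, q* = 25.
With the rebate, buyers effectively pay pb = ps − 64, where ps is the price sellers receive.
Demand in terms of ps becomes qd = 460 − 3(ps − 64) = 652 - 3ps. Setting this equal to supply: 652 - 3ps = -381 + 2.8ps, so ps = 5165/29.
Buyers pay pb = 5165/29 − 64 = 3309/29; q' = -381 + 2.8·(5165/29) = 3413/29.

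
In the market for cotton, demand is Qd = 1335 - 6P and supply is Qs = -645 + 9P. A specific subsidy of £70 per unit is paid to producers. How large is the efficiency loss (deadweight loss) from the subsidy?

Deadweight loss = £8820

Pre-subsidy: 1335 - 6P = -645 + 9P gives P* = 132, Q* = 543.
With the subsidy, sellers receive Ps = Pb + 70 for each unit, where Pb is the price buyers pay.
Supply in terms of Pb becomes Qs = -645 + 9(Pb + 70) = -15 + 9Pb. Setting this equal to demand: 1335 - 6Pb = -15 + 9Pb, so Pb = 90.
Sellers receive Ps = 90 + 70 = 160; Q' = 1335 − 6·90 = 795.
The subsidy expands output by 795 − 543 = 252 past the efficient level; on those units the gap between marginal cost and willingness to pay runs from 0 up to 70.
DWL = ½ × 70 × 252 = 8820.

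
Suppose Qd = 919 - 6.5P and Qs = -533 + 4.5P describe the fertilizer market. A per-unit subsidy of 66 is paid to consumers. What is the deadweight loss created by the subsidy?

Deadweight loss = 5791.5

Pre-subsidy: 919 - 6.5P = -533 + 4.5P gives P* = 132, Q* = 61.
With the rebate, buyers effectively pay Pb = Ps − 66, where Ps is the price sellers receive.
Demand in terms of Ps becomes Qd = 919 − 6.5(Ps − 66) = 1348 - 6.5Ps. Setting this equal to supply: 1348 - 6.5Ps = -533 + 4.5Ps, so Ps = 171.
Buyers pay Pb = 171 − 66 = 105; Q' = -533 + 4.5·171 = 236.5.
The subsidy expands output by 236.5 − 61 = 175.5 past the efficient level; on those units the gap between marginal cost and willingness to pay runs from 0 up to 66.
DWL = ½ × 66 × 175.5 = 5791.5.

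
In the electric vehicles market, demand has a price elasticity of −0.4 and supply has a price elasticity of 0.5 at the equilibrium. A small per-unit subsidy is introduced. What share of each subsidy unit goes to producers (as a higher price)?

Producer share = 4/9

For a small subsidy around the equilibrium, the benefit split depends on the relative slopes, which at a point are proportional to the elasticities.
Buyer share = εs/(εs + |εd|) = 0.5/(0.5 + 0.4) = 5/9; seller share = |εd|/(εs + |εd|) = 4/9.
So producers capture 4/9 of the subsidy.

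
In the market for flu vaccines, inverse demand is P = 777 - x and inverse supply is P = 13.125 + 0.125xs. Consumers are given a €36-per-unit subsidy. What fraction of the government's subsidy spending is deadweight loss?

Pre-subsidy: 777 - x = 13.125 + 0.125x gives x* = 679 and P* = 98.
With the rebate, buyers effectively pay Pb = Ps − 36, where Ps is the price sellers receive.
On the curves, Pb = 777 - x and Ps = 13.125 + 0.125x; the wedge Ps − Pb = 36 gives 13.125 + 0.125x − (777 - x) = 36, so x' = 711.
Then Pb = 777 − 1·711 = 66 and Ps = 13.125 + 0.125·711 = 102.
ΔCS = ½(679 + 711)(98 − 66) = 22240; ΔPS = ½(679 + 711)(102 − 98) = 2780.
Government spending = 36 × 711 = 25596.
DWL = ½ × 36 × (711 − 679) = 576; fraction = 576 / 25596 = 16/711.

DWL / government spending = 16/711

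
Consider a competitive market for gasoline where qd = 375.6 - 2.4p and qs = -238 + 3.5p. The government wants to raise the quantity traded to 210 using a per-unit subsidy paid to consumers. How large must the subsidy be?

At q = 210, invert demand for the buyer price: pb = (375.6 − 210)/2.4 = 69; invert supply for the seller price: ps = (210 − (-238))/3.5 = 128.
The subsidy must fill the gap: s = ps − pb = 128 − 69 = 59.

Required subsidy s = 59 per unit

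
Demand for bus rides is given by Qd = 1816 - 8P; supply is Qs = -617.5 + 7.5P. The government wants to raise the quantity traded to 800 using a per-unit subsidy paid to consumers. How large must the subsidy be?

Required subsidy s = 62 per unit

At Q = 800, invert demand for the buyer price: Pb = (1816 − 800)/8 = 127; invert supply for the seller price: Ps = (800 − (-617.5))/7.5 = 189.
The subsidy must fill the gap: s = Ps − Pb = 189 − 127 = 62.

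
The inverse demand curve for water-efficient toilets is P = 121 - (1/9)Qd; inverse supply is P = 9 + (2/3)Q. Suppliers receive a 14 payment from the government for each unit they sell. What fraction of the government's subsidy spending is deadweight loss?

Pre-subsidy: 121 - (1/9)Q = 9 + (2/3)Q gives Q* = 144 and P* = 105.
With the subsidy, sellers receive Ps = Pb + 14 for each unit, where Pb is the price buyers pay.
On the curves, Pb = 121 - (1/9)Q and Ps = 9 + (2/3)Q; the wedge Ps − Pb = 14 gives 9 + (2/3)Q − (121 - (1/9)Q) = 14, so Q' = 162.
Then Pb = 121 − (1/9)·162 = 103 and Ps = 9 + (2/3)·162 = 117.
ΔCS = ½(144 + 162)(105 − 103) = 306; ΔPS = ½(144 + 162)(117 − 105) = 1836.
Government spending = 14 × 162 = 2268.
DWL = ½ × 14 × (162 − 144) = 126; fraction = 126 / 2268 = 1/18.

DWL / government spending = 1/18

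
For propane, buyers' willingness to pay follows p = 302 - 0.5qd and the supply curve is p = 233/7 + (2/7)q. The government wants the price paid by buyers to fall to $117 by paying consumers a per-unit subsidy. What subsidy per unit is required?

Required subsidy s = $22 per unit

At a buyer price of 117, quantity demanded is 604 − 2·117 = 370.
Sellers supply 370 only when they receive ps = 233/7 + (2/7)·370 = 139.
s = ps − pb = 139 − 117 = 22.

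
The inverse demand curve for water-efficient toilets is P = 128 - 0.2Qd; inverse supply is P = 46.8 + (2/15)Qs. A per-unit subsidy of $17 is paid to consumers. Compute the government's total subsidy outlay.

Government cost = $5008.2

Pre-subsidy: 128 - 0.2Q = 46.8 + (2/15)Q gives Q* = 243.6 and P* = 79.28.
With the rebate, buyers effectively pay Pb = Ps − 17, where Ps is the price sellers receive.
On the curves, Pb = 128 - 0.2Q and Ps = 46.8 + (2/15)Q; the wedge Ps − Pb = 17 gives 46.8 + (2/15)Q − (128 - 0.2Q) = 17, so Q' = 294.6.
Then Pb = 128 − 0.2·294.6 = 69.08 and Ps = 46.8 + (2/15)·294.6 = 86.08.
Government outlay = subsidy × quantity = 17 × 294.6 = 5008.2.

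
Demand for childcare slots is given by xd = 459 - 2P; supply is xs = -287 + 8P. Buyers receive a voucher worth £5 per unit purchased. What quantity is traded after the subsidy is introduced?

x' = 317.8

Pre-subsidy: 459 - 2P = -287 + 8P gives P* = 74.6, x* = 309.8.
With the rebate, buyers effectively pay Pb = Ps − 5, where Ps is the price sellers receive.
Demand in terms of Ps becomes xd = 459 − 2(Ps − 5) = 469 - 2Ps. Setting this equal to supply: 469 - 2Ps = -287 + 8Ps, so Ps = 75.6.
Buyers pay Pb = 75.6 − 5 = 70.6; x' = -287 + 8·75.6 = 317.8.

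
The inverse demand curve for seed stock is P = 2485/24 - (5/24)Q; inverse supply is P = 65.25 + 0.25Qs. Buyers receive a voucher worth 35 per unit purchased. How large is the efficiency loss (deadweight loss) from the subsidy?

Deadweight loss = 14700/11

Pre-subsidy: 2485/24 - (5/24)Q = 65.25 + 0.25Q gives Q* = 919/11 and P* = 1895/22.
With the rebate, buyers effectively pay Pb = Ps − 35, where Ps is the price sellers receive.
On the curves, Pb = 2485/24 - (5/24)Q and Ps = 65.25 + 0.25Q; the wedge Ps − Pb = 35 gives 65.25 + 0.25Q − (2485/24 - (5/24)Q) = 35, so Q' = 1759/11.
Then Pb = 2485/24 − (5/24)·(1759/11) = 1545/22 and Ps = 65.25 + 0.25·(1759/11) = 2315/22.
The subsidy expands output by 1759/11 − 919/11 = 840/11 past the efficient level; on those units the gap between marginal cost and willingness to pay runs from 0 up to 35.
DWL = ½ × 35 × 840/11 = 14700/11.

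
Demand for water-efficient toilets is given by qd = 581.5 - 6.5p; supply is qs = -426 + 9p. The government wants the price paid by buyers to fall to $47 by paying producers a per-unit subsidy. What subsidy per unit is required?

Required subsidy s = $31 per unit

At a buyer price of 47, quantity demanded is 581.5 − 6.5·47 = 276.
Sellers supply 276 only when they receive ps with -426 + 9·ps = 276, i.e. ps = 78.
s = ps − pb = 78 − 47 = 31.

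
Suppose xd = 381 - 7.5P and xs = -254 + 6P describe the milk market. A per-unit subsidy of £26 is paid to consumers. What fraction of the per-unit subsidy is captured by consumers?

Pre-subsidy: 381 - 7.5P = -254 + 6P gives P* = 1270/27, x* = 254/9.
With the rebate, buyers effectively pay Pb = Ps − 26, where Ps is the price sellers receive.
Demand in terms of Ps becomes xd = 381 − 7.5(Ps − 26) = 576 - 7.5Ps. Setting this equal to supply: 576 - 7.5Ps = -254 + 6Ps, so Ps = 1660/27.
Buyers pay Pb = 1660/27 − 26 = 958/27; x' = -254 + 6·(1660/27) = 1034/9.
Buyers' price falls by P* − Pb = 1270/27 − 958/27 = 104/9; sellers' price rises by Ps − P* = 1660/27 − 1270/27 = 130/9.
So consumers capture (104/9)/26 = 4/9 of each unit of subsidy.

Consumer share = 4/9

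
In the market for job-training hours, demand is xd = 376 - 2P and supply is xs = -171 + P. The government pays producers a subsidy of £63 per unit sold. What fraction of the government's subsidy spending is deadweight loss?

DWL / government spending = 0.39375

Pre-subsidy: 376 - 2P = -171 + P gives P* = 547/3, x* = 34/3.
With the subsidy, sellers receive Ps = Pb + 63 for each unit, where Pb is the price buyers pay.
Supply in terms of Pb becomes xs = -171 + 1(Pb + 63) = -108 + Pb. Setting this equal to demand: 376 - 2Pb = -108 + Pb, so Pb = 484/3.
Sellers receive Ps = 484/3 + 63 = 673/3; x' = 376 − 2·(484/3) = 160/3.
ΔCS = ½(34/3 + 160/3)(547/3 − 484/3) = 679; ΔPS = ½(34/3 + 160/3)(673/3 − 547/3) = 1358.
Government spending = 63 × 160/3 = 3360.
DWL = ½ × 63 × (160/3 − 34/3) = 1323; fraction = 1323 / 3360 = 0.39375.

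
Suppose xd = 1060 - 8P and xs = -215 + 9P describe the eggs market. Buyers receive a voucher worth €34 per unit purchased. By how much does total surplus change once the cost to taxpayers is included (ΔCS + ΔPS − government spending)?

Net change in total surplus = -€2448

Pre-subsidy: 1060 - 8P = -215 + 9P gives P* = 75, x* = 460.
With the rebate, buyers effectively pay Pb = Ps − 34, where Ps is the price sellers receive.
Demand in terms of Ps becomes xd = 1060 − 8(Ps − 34) = 1332 - 8Ps. Setting this equal to supply: 1332 - 8Ps = -215 + 9Ps, so Ps = 91.
Buyers pay Pb = 91 − 34 = 57; x' = -215 + 9·91 = 604.
ΔCS = ½(460 + 604)(75 − 57) = 9576; ΔPS = ½(460 + 604)(91 − 75) = 8512.
Government spending = 34 × 604 = 20536.
Net change = 9576 + 8512 − 20536 = -2448. The loss equals the DWL triangle ½·34·144.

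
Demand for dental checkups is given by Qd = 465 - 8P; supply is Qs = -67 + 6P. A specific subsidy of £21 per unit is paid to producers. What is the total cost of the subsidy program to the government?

Pre-subsidy: 465 - 8P = -67 + 6P gives P* = 38, Q* = 161.
With the subsidy, sellers receive Ps = Pb + 21 for each unit, where Pb is the price buyers pay.
Supply in terms of Pb becomes Qs = -67 + 6(Pb + 21) = 59 + 6Pb. Setting this equal to demand: 465 - 8Pb = 59 + 6Pb, so Pb = 29.
Sellers receive Ps = 29 + 21 = 50; Q' = 465 − 8·29 = 233.
Government outlay = subsidy × quantity = 21 × 233 = 4893.

Government cost = £4893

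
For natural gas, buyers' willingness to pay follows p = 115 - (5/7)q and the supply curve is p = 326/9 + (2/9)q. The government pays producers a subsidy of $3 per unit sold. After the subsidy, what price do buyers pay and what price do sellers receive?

Pre-subsidy: 115 - (5/7)q = 326/9 + (2/9)q gives q* = 4963/59 and p* = 3240/59.
With the subsidy, sellers receive ps = pb + 3 for each unit, where pb is the price buyers pay.
On the curves, pb = 115 - (5/7)q and ps = 326/9 + (2/9)q; the wedge ps − pb = 3 gives 326/9 + (2/9)q − (115 - (5/7)q) = 3, so q' = 5152/59.
Then pb = 115 − (5/7)·(5152/59) = 3105/59 and ps = 326/9 + (2/9)·(5152/59) = 3282/59.

Buyers pay 3105/59; sellers receive 3282/59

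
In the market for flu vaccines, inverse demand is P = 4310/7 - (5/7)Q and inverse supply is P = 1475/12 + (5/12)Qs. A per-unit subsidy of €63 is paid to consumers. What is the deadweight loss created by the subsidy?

Pre-subsidy: 4310/7 - (5/7)Q = 1475/12 + (5/12)Q gives Q* = 8279/19 and P* = 5785/19.
With the rebate, buyers effectively pay Pb = Ps − 63, where Ps is the price sellers receive.
On the curves, Pb = 4310/7 - (5/7)Q and Ps = 1475/12 + (5/12)Q; the wedge Ps − Pb = 63 gives 1475/12 + (5/12)Q − (4310/7 - (5/7)Q) = 63, so Q' = 46687/95.
Then Pb = 4310/7 − (5/7)·(46687/95) = 5029/19 and Ps = 1475/12 + (5/12)·(46687/95) = 6226/19.
The subsidy expands output by 46687/95 − 8279/19 = 5292/95 past the efficient level; on those units the gap between marginal cost and willingness to pay runs from 0 up to 63.
DWL = ½ × 63 × 5292/95 = 166698/95.

Deadweight loss = 166698/95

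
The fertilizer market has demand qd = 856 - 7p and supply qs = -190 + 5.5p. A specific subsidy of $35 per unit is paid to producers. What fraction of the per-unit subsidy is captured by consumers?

Pre-subsidy: 856 - 7p = -190 + 5.5p gives p* = 83.68, q* = 270.24.
With the subsidy, sellers receive ps = pb + 35 for each unit, where pb is the price buyers pay.
Supply in terms of pb becomes qs = -190 + 5.5(pb + 35) = 2.5 + 5.5pb. Setting this equal to demand: 856 - 7pb = 2.5 + 5.5pb, so pb = 68.28.
Sellers receive ps = 68.28 + 35 = 103.28; q' = 856 − 7·68.28 = 378.04.
Buyers' price falls by p* − pb = 83.68 − 68.28 = 15.4; sellers' price rises by ps − p* = 103.28 − 83.68 = 19.6.
So consumers capture 15.4/35 = 0.44 of each unit of subsidy.

Consumer share = 0.44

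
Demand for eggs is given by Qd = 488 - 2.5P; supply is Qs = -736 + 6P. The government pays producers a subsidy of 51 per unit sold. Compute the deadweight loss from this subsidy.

Pre-subsidy: 488 - 2.5P = -736 + 6P gives P* = 144, Q* = 128.
With the subsidy, sellers receive Ps = Pb + 51 for each unit, where Pb is the price buyers pay.
Supply in terms of Pb becomes Qs = -736 + 6(Pb + 51) = -430 + 6Pb. Setting this equal to demand: 488 - 2.5Pb = -430 + 6Pb, so Pb = 108.
Sellers receive Ps = 108 + 51 = 159; Q' = 488 − 2.5·108 = 218.
The subsidy expands output by 218 − 128 = 90 past the efficient level; on those units the gap between marginal cost and willingness to pay runs from 0 up to 51.
DWL = ½ × 51 × 90 = 2295.

Deadweight loss = 2295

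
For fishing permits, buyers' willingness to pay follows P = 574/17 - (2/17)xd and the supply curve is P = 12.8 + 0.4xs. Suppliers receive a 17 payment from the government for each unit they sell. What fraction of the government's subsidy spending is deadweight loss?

DWL / government spending = 1445/6454

Pre-subsidy: 574/17 - (2/17)x = 12.8 + 0.4x gives x* = 40.5 and P* = 29.
With the subsidy, sellers receive Ps = Pb + 17 for each unit, where Pb is the price buyers pay.
On the curves, Pb = 574/17 - (2/17)x and Ps = 12.8 + 0.4x; the wedge Ps − Pb = 17 gives 12.8 + 0.4x − (574/17 - (2/17)x) = 17, so x' = 3227/44.
Then Pb = 574/17 − (2/17)·(3227/44) = 553/22 and Ps = 12.8 + 0.4·(3227/44) = 927/22.
ΔCS = ½(40.5 + 3227/44)(29 − 553/22) = 425765/1936; ΔPS = ½(40.5 + 3227/44)(927/22 − 29) = 1447601/1936.
Government spending = 17 × 3227/44 = 54859/44.
DWL = ½ × 17 × (3227/44 − 40.5) = 24565/88; fraction = (24565/88) / (54859/44) = 1445/6454.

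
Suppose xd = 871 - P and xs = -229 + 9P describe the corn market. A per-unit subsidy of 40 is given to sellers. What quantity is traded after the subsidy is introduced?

Pre-subsidy: 871 - P = -229 + 9P gives P* = 110, x* = 761.
With the subsidy, sellers receive Ps = Pb + 40 for each unit, where Pb is the price buyers pay.
Supply in terms of Pb becomes xs = -229 + 9(Pb + 40) = 131 + 9Pb. Setting this equal to demand: 871 - Pb = 131 + 9Pb, so Pb = 74.
Sellers receive Ps = 74 + 40 = 114; x' = 871 − 1·74 = 797.

x' = 797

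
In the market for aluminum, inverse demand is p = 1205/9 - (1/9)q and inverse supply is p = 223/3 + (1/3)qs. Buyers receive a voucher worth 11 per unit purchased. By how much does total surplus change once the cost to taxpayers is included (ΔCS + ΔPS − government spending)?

Net change in total surplus = -136.125

Pre-subsidy: 1205/9 - (1/9)q = 223/3 + (1/3)q gives q* = 134 and p* = 119.
With the rebate, buyers effectively pay pb = ps − 11, where ps is the price sellers receive.
On the curves, pb = 1205/9 - (1/9)q and ps = 223/3 + (1/3)q; the wedge ps − pb = 11 gives 223/3 + (1/3)q − (1205/9 - (1/9)q) = 11, so q' = 158.75.
Then pb = 1205/9 − (1/9)·158.75 = 116.25 and ps = 223/3 + (1/3)·158.75 = 127.25.
ΔCS = ½(134 + 158.75)(119 − 116.25) = 402.53125; ΔPS = ½(134 + 158.75)(127.25 − 119) = 1207.59375.
Government spending = 11 × 158.75 = 1746.25.
Net change = 402.53125 + 1207.59375 − 1746.25 = -136.125. The loss equals the DWL triangle ½·11·24.75.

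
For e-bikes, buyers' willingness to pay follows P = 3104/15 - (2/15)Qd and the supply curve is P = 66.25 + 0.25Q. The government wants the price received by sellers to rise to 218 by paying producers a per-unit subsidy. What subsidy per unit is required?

At a seller price of 218, quantity supplied is -265 + 4·218 = 607.
Buyers absorb 607 only when they pay Pb = 3104/15 − (2/15)·607 = 126.
s = Ps − Pb = 218 − 126 = 92.

Required subsidy s = 92 per unit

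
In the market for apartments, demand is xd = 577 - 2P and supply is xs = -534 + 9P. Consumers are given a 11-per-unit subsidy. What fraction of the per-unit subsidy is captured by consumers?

Pre-subsidy: 577 - 2P = -534 + 9P gives P* = 101, x* = 375.
With the rebate, buyers effectively pay Pb = Ps − 11, where Ps is the price sellers receive.
Demand in terms of Ps becomes xd = 577 − 2(Ps − 11) = 599 - 2Ps. Setting this equal to supply: 599 - 2Ps = -534 + 9Ps, so Ps = 103.
Buyers pay Pb = 103 − 11 = 92; x' = -534 + 9·103 = 393.
Buyers' price falls by P* − Pb = 101 − 92 = 9; sellers' price rises by Ps − P* = 103 − 101 = 2.
So consumers capture 9/11 = 9/11 of each unit of subsidy.

Consumer share = 9/11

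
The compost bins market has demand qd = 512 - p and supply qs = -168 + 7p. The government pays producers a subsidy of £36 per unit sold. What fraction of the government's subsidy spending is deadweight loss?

DWL / government spending = 9/262

Pre-subsidy: 512 - p = -168 + 7p gives p* = 85, q* = 427.
With the subsidy, sellers receive ps = pb + 36 for each unit, where pb is the price buyers pay.
Supply in terms of pb becomes qs = -168 + 7(pb + 36) = 84 + 7pb. Setting this equal to demand: 512 - pb = 84 + 7pb, so pb = 53.5.
Sellers receive ps = 53.5 + 36 = 89.5; q' = 512 − 1·53.5 = 458.5.
ΔCS = ½(427 + 458.5)(85 − 53.5) = 13946.625; ΔPS = ½(427 + 458.5)(89.5 − 85) = 1992.375.
Government spending = 36 × 458.5 = 16506.
DWL = ½ × 36 × (458.5 − 427) = 567; fraction = 567 / 16506 = 9/262.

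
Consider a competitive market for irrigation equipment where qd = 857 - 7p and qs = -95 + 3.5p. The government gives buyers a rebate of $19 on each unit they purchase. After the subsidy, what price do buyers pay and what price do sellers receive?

Pre-subsidy: 857 - 7p = -95 + 3.5p gives p* = 272/3, q* = 667/3.
With the rebate, buyers effectively pay pb = ps − 19, where ps is the price sellers receive.
Demand in terms of ps becomes qd = 857 − 7(ps − 19) = 990 - 7ps. Setting this equal to supply: 990 - 7ps = -95 + 3.5ps, so ps = 310/3.
Buyers pay pb = 310/3 − 19 = 253/3; q' = -95 + 3.5·(310/3) = 800/3.

Buyers pay 253/3; sellers receive 310/3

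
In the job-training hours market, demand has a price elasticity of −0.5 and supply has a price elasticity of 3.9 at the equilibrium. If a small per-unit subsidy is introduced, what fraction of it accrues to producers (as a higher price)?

Producer share = 5/44

For a small subsidy around the equilibrium, the benefit split depends on the relative slopes, which at a point are proportional to the elasticities.
Buyer share = εs/(εs + |εd|) = 3.9/(3.9 + 0.5) = 39/44; seller share = |εd|/(εs + |εd|) = 5/44.
So producers capture 5/44 of the subsidy.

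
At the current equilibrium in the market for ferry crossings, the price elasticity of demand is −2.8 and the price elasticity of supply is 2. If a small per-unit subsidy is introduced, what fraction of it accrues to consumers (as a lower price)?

For a small subsidy around the equilibrium, the benefit split depends on the relative slopes, which at a point are proportional to the elasticities.
Buyer share = εs/(εs + |εd|) = 2/(2 + 2.8) = 5/12; seller share = |εd|/(εs + |εd|) = 7/12.

Consumer share = 5/12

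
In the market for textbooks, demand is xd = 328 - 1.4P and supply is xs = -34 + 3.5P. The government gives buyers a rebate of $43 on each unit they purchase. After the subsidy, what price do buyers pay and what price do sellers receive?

Pre-subsidy: 328 - 1.4P = -34 + 3.5P gives P* = 3620/49, x* = 1572/7.
With the rebate, buyers effectively pay Pb = Ps − 43, where Ps is the price sellers receive.
Demand in terms of Ps becomes xd = 328 − 1.4(Ps − 43) = 388.2 - 1.4Ps. Setting this equal to supply: 388.2 - 1.4Ps = -34 + 3.5Ps, so Ps = 4222/49.
Buyers pay Pb = 4222/49 − 43 = 2115/49; x' = -34 + 3.5·(4222/49) = 1873/7.

Buyers pay 2115/49; sellers receive 4222/49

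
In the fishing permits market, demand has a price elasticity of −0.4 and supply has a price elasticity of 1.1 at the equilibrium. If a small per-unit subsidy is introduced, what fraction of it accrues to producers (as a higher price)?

Producer share = 4/15

For a small subsidy around the equilibrium, the benefit split depends on the relative slopes, which at a point are proportional to the elasticities.
Buyer share = εs/(εs + |εd|) = 1.1/(1.1 + 0.4) = 11/15; seller share = |εd|/(εs + |εd|) = 4/15.
So producers capture 4/15 of the subsidy.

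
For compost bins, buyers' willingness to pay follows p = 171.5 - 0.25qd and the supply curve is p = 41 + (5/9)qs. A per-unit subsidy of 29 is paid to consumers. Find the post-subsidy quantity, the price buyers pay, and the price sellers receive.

q' = 198; buyers pay 122; sellers receive 151

Pre-subsidy: 171.5 - 0.25q = 41 + (5/9)q gives q* = 162 and p* = 131.
With the rebate, buyers effectively pay pb = ps − 29, where ps is the price sellers receive.
On the curves, pb = 171.5 - 0.25q and ps = 41 + (5/9)q; the wedge ps − pb = 29 gives 41 + (5/9)q − (171.5 - 0.25q) = 29, so q' = 198.
Then pb = 171.5 − 0.25·198 = 122 and ps = 41 + (5/9)·198 = 151.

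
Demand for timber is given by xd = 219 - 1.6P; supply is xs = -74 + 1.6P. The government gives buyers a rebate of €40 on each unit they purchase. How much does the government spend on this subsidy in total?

Pre-subsidy: 219 - 1.6P = -74 + 1.6P gives P* = 91.5625, x* = 72.5.
With the rebate, buyers effectively pay Pb = Ps − 40, where Ps is the price sellers receive.
Demand in terms of Ps becomes xd = 219 − 1.6(Ps − 40) = 283 - 1.6Ps. Setting this equal to supply: 283 - 1.6Ps = -74 + 1.6Ps, so Ps = 111.5625.
Buyers pay Pb = 111.5625 − 40 = 71.5625; x' = -74 + 1.6·111.5625 = 104.5.
Government outlay = subsidy × quantity = 40 × 104.5 = 4180.

Government cost = €4180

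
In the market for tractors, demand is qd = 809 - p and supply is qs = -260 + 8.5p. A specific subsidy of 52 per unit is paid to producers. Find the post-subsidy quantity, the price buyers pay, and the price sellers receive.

Pre-subsidy: 809 - p = -260 + 8.5p gives p* = 2138/19, q* = 13233/19.
With the subsidy, sellers receive ps = pb + 52 for each unit, where pb is the price buyers pay.
Supply in terms of pb becomes qs = -260 + 8.5(pb + 52) = 182 + 8.5pb. Setting this equal to demand: 809 - pb = 182 + 8.5pb, so pb = 66.
Sellers receive ps = 66 + 52 = 118; q' = 809 − 1·66 = 743.

q' = 743; buyers pay 66; sellers receive 118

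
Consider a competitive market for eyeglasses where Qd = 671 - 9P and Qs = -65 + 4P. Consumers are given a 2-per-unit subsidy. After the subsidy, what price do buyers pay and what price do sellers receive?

Buyers pay 56; sellers receive 58

Pre-subsidy: 671 - 9P = -65 + 4P gives P* = 736/13, Q* = 2099/13.
With the rebate, buyers effectively pay Pb = Ps − 2, where Ps is the price sellers receive.
Demand in terms of Ps becomes Qd = 671 − 9(Ps − 2) = 689 - 9Ps. Setting this equal to supply: 689 - 9Ps = -65 + 4Ps, so Ps = 58.
Buyers pay Pb = 58 − 2 = 56; Q' = -65 + 4·58 = 167.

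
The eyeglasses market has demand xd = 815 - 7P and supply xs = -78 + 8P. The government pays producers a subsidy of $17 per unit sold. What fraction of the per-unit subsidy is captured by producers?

Producer share = 7/15

Pre-subsidy: 815 - 7P = -78 + 8P gives P* = 893/15, x* = 5974/15.
With the subsidy, sellers receive Ps = Pb + 17 for each unit, where Pb is the price buyers pay.
Supply in terms of Pb becomes xs = -78 + 8(Pb + 17) = 58 + 8Pb. Setting this equal to demand: 815 - 7Pb = 58 + 8Pb, so Pb = 757/15.
Sellers receive Ps = 757/15 + 17 = 1012/15; x' = 815 − 7·(757/15) = 6926/15.
Buyers' price falls by P* − Pb = 893/15 − 757/15 = 136/15; sellers' price rises by Ps − P* = 1012/15 − 893/15 = 119/15.
So producers capture (119/15)/17 = 7/15 of each unit of subsidy.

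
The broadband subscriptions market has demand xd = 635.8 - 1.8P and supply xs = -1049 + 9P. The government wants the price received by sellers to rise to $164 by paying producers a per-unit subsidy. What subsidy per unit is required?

Required subsidy s = $48 per unit

At a seller price of 164, quantity supplied is -1049 + 9·164 = 427.
Buyers absorb 427 only when they pay Pb with 635.8 − 1.8·Pb = 427, i.e. Pb = 116.
s = Ps − Pb = 164 − 116 = 48.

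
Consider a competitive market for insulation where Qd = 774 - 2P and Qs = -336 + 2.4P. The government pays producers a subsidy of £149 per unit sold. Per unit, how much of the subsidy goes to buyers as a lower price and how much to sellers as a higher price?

Buyers gain 894/11 per unit; sellers gain 745/11 per unit

Pre-subsidy: 774 - 2P = -336 + 2.4P gives P* = 2775/11, Q* = 2964/11.
With the subsidy, sellers receive Ps = Pb + 149 for each unit, where Pb is the price buyers pay.
Supply in terms of Pb becomes Qs = -336 + 2.4(Pb + 149) = 21.6 + 2.4Pb. Setting this equal to demand: 774 - 2Pb = 21.6 + 2.4Pb, so Pb = 171.
Sellers receive Ps = 171 + 149 = 320; Q' = 774 − 2·171 = 432.
Buyers' price falls by P* − Pb = 2775/11 − 171 = 894/11; sellers' price rises by Ps − P* = 320 − 2775/11 = 745/11.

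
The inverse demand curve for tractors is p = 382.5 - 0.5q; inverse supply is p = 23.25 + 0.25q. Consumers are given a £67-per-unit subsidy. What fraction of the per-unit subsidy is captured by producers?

Pre-subsidy: 382.5 - 0.5q = 23.25 + 0.25q gives q* = 479 and p* = 143.
With the rebate, buyers effectively pay pb = ps − 67, where ps is the price sellers receive.
On the curves, pb = 382.5 - 0.5q and ps = 23.25 + 0.25q; the wedge ps − pb = 67 gives 23.25 + 0.25q − (382.5 - 0.5q) = 67, so q' = 1705/3.
Then pb = 382.5 − 0.5·(1705/3) = 295/3 and ps = 23.25 + 0.25·(1705/3) = 496/3.
Buyers' price falls by p* − pb = 143 − 295/3 = 134/3; sellers' price rises by ps − p* = 496/3 − 143 = 67/3.
So producers capture (67/3)/67 = 1/3 of each unit of subsidy.

Producer share = 1/3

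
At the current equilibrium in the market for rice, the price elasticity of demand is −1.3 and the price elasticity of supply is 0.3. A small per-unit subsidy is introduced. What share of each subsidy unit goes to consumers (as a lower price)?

Consumer share = 0.1875

For a small subsidy around the equilibrium, the benefit split depends on the relative slopes, which at a point are proportional to the elasticities.
Buyer share = εs/(εs + |εd|) = 0.3/(0.3 + 1.3) = 0.1875; seller share = |εd|/(εs + |εd|) = 0.8125.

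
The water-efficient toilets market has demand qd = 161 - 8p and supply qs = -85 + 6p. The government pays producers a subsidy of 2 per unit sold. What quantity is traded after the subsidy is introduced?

q' = 191/7

Pre-subsidy: 161 - 8p = -85 + 6p gives p* = 123/7, q* = 143/7.
With the subsidy, sellers receive ps = pb + 2 for each unit, where pb is the price buyers pay.
Supply in terms of pb becomes qs = -85 + 6(pb + 2) = -73 + 6pb. Setting this equal to demand: 161 - 8pb = -73 + 6pb, so pb = 117/7.
Sellers receive ps = 117/7 + 2 = 131/7; q' = 161 − 8·(117/7) = 191/7.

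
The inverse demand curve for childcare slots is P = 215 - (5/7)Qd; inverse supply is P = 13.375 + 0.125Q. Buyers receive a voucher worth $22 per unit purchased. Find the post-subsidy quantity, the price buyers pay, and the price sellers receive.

Q' = 12523/47; buyers pay 1160/47; sellers receive 2194/47

Pre-subsidy: 215 - (5/7)Q = 13.375 + 0.125Q gives Q* = 11291/47 and P* = 2040/47.
With the rebate, buyers effectively pay Pb = Ps − 22, where Ps is the price sellers receive.
On the curves, Pb = 215 - (5/7)Q and Ps = 13.375 + 0.125Q; the wedge Ps − Pb = 22 gives 13.375 + 0.125Q − (215 - (5/7)Q) = 22, so Q' = 12523/47.
Then Pb = 215 − (5/7)·(12523/47) = 1160/47 and Ps = 13.375 + 0.125·(12523/47) = 2194/47.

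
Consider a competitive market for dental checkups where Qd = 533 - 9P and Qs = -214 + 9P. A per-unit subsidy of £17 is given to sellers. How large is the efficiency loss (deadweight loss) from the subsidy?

Deadweight loss = £650.25

Pre-subsidy: 533 - 9P = -214 + 9P gives P* = 41.5, Q* = 159.5.
With the subsidy, sellers receive Ps = Pb + 17 for each unit, where Pb is the price buyers pay.
Supply in terms of Pb becomes Qs = -214 + 9(Pb + 17) = -61 + 9Pb. Setting this equal to demand: 533 - 9Pb = -61 + 9Pb, so Pb = 33.
Sellers receive Ps = 33 + 17 = 50; Q' = 533 − 9·33 = 236.
The subsidy expands output by 236 − 159.5 = 76.5 past the efficient level; on those units the gap between marginal cost and willingness to pay runs from 0 up to 17.
DWL = ½ × 17 × 76.5 = 650.25.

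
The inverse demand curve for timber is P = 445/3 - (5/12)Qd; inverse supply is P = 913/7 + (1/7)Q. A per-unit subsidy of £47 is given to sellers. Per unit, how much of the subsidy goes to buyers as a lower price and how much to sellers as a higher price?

Buyers gain £35 per unit; sellers gain £12 per unit

Pre-subsidy: 445/3 - (5/12)Q = 913/7 + (1/7)Q gives Q* = 32 and P* = 135.
With the subsidy, sellers receive Ps = Pb + 47 for each unit, where Pb is the price buyers pay.
On the curves, Pb = 445/3 - (5/12)Q and Ps = 913/7 + (1/7)Q; the wedge Ps − Pb = 47 gives 913/7 + (1/7)Q − (445/3 - (5/12)Q) = 47, so Q' = 116.
Then Pb = 445/3 − (5/12)·116 = 100 and Ps = 913/7 + (1/7)·116 = 147.
Buyers' price falls by P* − Pb = 135 − 100 = 35; sellers' price rises by Ps − P* = 147 − 135 = 12.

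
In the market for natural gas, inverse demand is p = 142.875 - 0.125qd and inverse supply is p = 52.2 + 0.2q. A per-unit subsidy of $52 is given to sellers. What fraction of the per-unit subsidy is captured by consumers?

Pre-subsidy: 142.875 - 0.125q = 52.2 + 0.2q gives q* = 279 and p* = 108.
With the subsidy, sellers receive ps = pb + 52 for each unit, where pb is the price buyers pay.
On the curves, pb = 142.875 - 0.125q and ps = 52.2 + 0.2q; the wedge ps − pb = 52 gives 52.2 + 0.2q − (142.875 - 0.125q) = 52, so q' = 439.
Then pb = 142.875 − 0.125·439 = 88 and ps = 52.2 + 0.2·439 = 140.
Buyers' price falls by p* − pb = 108 − 88 = 20; sellers' price rises by ps − p* = 140 − 108 = 32.
So consumers capture 20/52 = 5/13 of each unit of subsidy.

Consumer share = 5/13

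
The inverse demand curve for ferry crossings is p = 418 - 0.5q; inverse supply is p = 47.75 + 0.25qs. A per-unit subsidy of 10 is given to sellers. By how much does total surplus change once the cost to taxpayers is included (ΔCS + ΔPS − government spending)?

Pre-subsidy: 418 - 0.5q = 47.75 + 0.25q gives q* = 1481/3 and p* = 1027/6.
With the subsidy, sellers receive ps = pb + 10 for each unit, where pb is the price buyers pay.
On the curves, pb = 418 - 0.5q and ps = 47.75 + 0.25q; the wedge ps − pb = 10 gives 47.75 + 0.25q − (418 - 0.5q) = 10, so q' = 507.
Then pb = 418 − 0.5·507 = 164.5 and ps = 47.75 + 0.25·507 = 174.5.
ΔCS = ½(1481/3 + 507)(1027/6 − 164.5) = 30020/9; ΔPS = ½(1481/3 + 507)(174.5 − 1027/6) = 15010/9.
Government spending = 10 × 507 = 5070.
Net change = 30020/9 + 15010/9 − 5070 = -200/3. The loss equals the DWL triangle ½·10·40/3.

Net change in total surplus = -200/3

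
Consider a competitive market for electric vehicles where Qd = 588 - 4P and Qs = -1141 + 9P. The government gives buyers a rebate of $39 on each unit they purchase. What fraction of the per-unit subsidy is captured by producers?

Producer share = 4/13

Pre-subsidy: 588 - 4P = -1141 + 9P gives P* = 133, Q* = 56.
With the rebate, buyers effectively pay Pb = Ps − 39, where Ps is the price sellers receive.
Demand in terms of Ps becomes Qd = 588 − 4(Ps − 39) = 744 - 4Ps. Setting this equal to supply: 744 - 4Ps = -1141 + 9Ps, so Ps = 145.
Buyers pay Pb = 145 − 39 = 106; Q' = -1141 + 9·145 = 164.
Buyers' price falls by P* − Pb = 133 − 106 = 27; sellers' price rises by Ps − P* = 145 − 133 = 12.
So producers capture 12/39 = 4/13 of each unit of subsidy.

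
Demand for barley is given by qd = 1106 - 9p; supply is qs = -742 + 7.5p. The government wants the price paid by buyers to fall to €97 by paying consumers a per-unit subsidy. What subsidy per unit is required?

Required subsidy s = €33 per unit

At a buyer price of 97, quantity demanded is 1106 − 9·97 = 233.
Sellers supply 233 only when they receive ps with -742 + 7.5·ps = 233, i.e. ps = 130.
s = ps − pb = 130 − 97 = 33.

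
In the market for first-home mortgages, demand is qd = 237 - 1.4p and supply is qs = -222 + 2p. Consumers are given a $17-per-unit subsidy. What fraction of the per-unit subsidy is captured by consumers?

Pre-subsidy: 237 - 1.4p = -222 + 2p gives p* = 135, q* = 48.
With the rebate, buyers effectively pay pb = ps − 17, where ps is the price sellers receive.
Demand in terms of ps becomes qd = 237 − 1.4(ps − 17) = 260.8 - 1.4ps. Setting this equal to supply: 260.8 - 1.4ps = -222 + 2ps, so ps = 142.
Buyers pay pb = 142 − 17 = 125; q' = -222 + 2·142 = 62.
Buyers' price falls by p* − pb = 135 − 125 = 10; sellers' price rises by ps − p* = 142 − 135 = 7.
So consumers capture 10/17 = 10/17 of each unit of subsidy.

Consumer share = 10/17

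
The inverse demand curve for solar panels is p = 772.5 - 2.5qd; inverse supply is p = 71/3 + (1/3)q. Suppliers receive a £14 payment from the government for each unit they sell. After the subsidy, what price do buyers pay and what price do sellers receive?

Buyers pay 1690/17; sellers receive 1928/17

Pre-subsidy: 772.5 - 2.5q = 71/3 + (1/3)q gives q* = 4493/17 and p* = 1900/17.
With the subsidy, sellers receive ps = pb + 14 for each unit, where pb is the price buyers pay.
On the curves, pb = 772.5 - 2.5q and ps = 71/3 + (1/3)q; the wedge ps − pb = 14 gives 71/3 + (1/3)q − (772.5 - 2.5q) = 14, so q' = 4577/17.
Then pb = 772.5 − 2.5·(4577/17) = 1690/17 and ps = 71/3 + (1/3)·(4577/17) = 1928/17.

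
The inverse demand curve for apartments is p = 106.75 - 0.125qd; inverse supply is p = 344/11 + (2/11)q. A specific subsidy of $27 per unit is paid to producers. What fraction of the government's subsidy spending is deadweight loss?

DWL / government spending = 22/167

Pre-subsidy: 106.75 - 0.125q = 344/11 + (2/11)q gives q* = 246 and p* = 76.
With the subsidy, sellers receive ps = pb + 27 for each unit, where pb is the price buyers pay.
On the curves, pb = 106.75 - 0.125q and ps = 344/11 + (2/11)q; the wedge ps − pb = 27 gives 344/11 + (2/11)q − (106.75 - 0.125q) = 27, so q' = 334.
Then pb = 106.75 − 0.125·334 = 65 and ps = 344/11 + (2/11)·334 = 92.
ΔCS = ½(246 + 334)(76 − 65) = 3190; ΔPS = ½(246 + 334)(92 − 76) = 4640.
Government spending = 27 × 334 = 9018.
DWL = ½ × 27 × (334 − 246) = 1188; fraction = 1188 / 9018 = 22/167.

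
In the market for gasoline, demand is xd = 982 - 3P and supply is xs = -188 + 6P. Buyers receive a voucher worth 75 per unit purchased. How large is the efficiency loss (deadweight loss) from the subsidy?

Deadweight loss = 5625

Pre-subsidy: 982 - 3P = -188 + 6P gives P* = 130, x* = 592.
With the rebate, buyers effectively pay Pb = Ps − 75, where Ps is the price sellers receive.
Demand in terms of Ps becomes xd = 982 − 3(Ps − 75) = 1207 - 3Ps. Setting this equal to supply: 1207 - 3Ps = -188 + 6Ps, so Ps = 155.
Buyers pay Pb = 155 − 75 = 80; x' = -188 + 6·155 = 742.
The subsidy expands output by 742 − 592 = 150 past the efficient level; on those units the gap between marginal cost and willingness to pay runs from 0 up to 75.
DWL = ½ × 75 × 150 = 5625.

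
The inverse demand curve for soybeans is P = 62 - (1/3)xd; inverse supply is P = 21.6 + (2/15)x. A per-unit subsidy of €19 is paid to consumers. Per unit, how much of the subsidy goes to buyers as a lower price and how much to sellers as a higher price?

Pre-subsidy: 62 - (1/3)x = 21.6 + (2/15)x gives x* = 606/7 and P* = 232/7.
With the rebate, buyers effectively pay Pb = Ps − 19, where Ps is the price sellers receive.
On the curves, Pb = 62 - (1/3)x and Ps = 21.6 + (2/15)x; the wedge Ps − Pb = 19 gives 21.6 + (2/15)x − (62 - (1/3)x) = 19, so x' = 891/7.
Then Pb = 62 − (1/3)·(891/7) = 137/7 and Ps = 21.6 + (2/15)·(891/7) = 270/7.
Buyers' price falls by P* − Pb = 232/7 − 137/7 = 95/7; sellers' price rises by Ps − P* = 270/7 − 232/7 = 38/7.

Buyers gain 95/7 per unit; sellers gain 38/7 per unit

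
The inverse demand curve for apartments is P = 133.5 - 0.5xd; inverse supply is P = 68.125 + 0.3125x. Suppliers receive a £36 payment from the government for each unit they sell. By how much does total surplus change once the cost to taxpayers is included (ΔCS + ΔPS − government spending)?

Net change in total surplus = -10368/13

Pre-subsidy: 133.5 - 0.5x = 68.125 + 0.3125x gives x* = 1046/13 and P* = 2425/26.
With the subsidy, sellers receive Ps = Pb + 36 for each unit, where Pb is the price buyers pay.
On the curves, Pb = 133.5 - 0.5x and Ps = 68.125 + 0.3125x; the wedge Ps − Pb = 36 gives 68.125 + 0.3125x − (133.5 - 0.5x) = 36, so x' = 1622/13.
Then Pb = 133.5 − 0.5·(1622/13) = 1849/26 and Ps = 68.125 + 0.3125·(1622/13) = 2785/26.
ΔCS = ½(1046/13 + 1622/13)(2425/26 − 1849/26) = 384192/169; ΔPS = ½(1046/13 + 1622/13)(2785/26 − 2425/26) = 240120/169.
Government spending = 36 × 1622/13 = 58392/13.
Net change = 384192/169 + 240120/169 − 58392/13 = -10368/13. The loss equals the DWL triangle ½·36·576/13.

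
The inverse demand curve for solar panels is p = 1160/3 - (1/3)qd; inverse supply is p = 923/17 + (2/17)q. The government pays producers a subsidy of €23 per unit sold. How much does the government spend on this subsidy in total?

Pre-subsidy: 1160/3 - (1/3)q = 923/17 + (2/17)q gives q* = 737 and p* = 141.
With the subsidy, sellers receive ps = pb + 23 for each unit, where pb is the price buyers pay.
On the curves, pb = 1160/3 - (1/3)q and ps = 923/17 + (2/17)q; the wedge ps − pb = 23 gives 923/17 + (2/17)q − (1160/3 - (1/3)q) = 23, so q' = 788.
Then pb = 1160/3 − (1/3)·788 = 124 and ps = 923/17 + (2/17)·788 = 147.
Government outlay = subsidy × quantity = 23 × 788 = 18124.

Government cost = €18124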